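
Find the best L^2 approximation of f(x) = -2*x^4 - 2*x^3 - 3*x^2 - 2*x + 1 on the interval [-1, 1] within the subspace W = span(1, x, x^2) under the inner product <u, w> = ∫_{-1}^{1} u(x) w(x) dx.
g(x) = -33*x^2/7 - 16*x/5 + 41/35

The best approximation g ∈ W is the orthogonal projection of f onto W. Writing g = a_0 + a_1 x + a_2 x^2, the coefficients solve the normal equations G · a = b where
  G_{ij} = <φ_i, φ_j> and b_i = <f, φ_i>, with φ_0 = 1, φ_1 = x, φ_2 = x^2.
G =
  [2, 0, 2/3]
  [0, 2/3, 0]
  [2/3, 0, 2/5],
b = (-4/5, -32/15, -116/105).
Solving gives a_0 = 41/35, a_1 = -16/5, a_2 = -33/7, so
  g(x) = -33*x^2/7 - 16*x/5 + 41/35.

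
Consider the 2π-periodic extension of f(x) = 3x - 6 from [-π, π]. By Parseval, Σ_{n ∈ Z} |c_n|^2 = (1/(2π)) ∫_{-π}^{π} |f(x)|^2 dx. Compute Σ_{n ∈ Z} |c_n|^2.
Σ |c_n|^2 = 3π^2 + 36

Expand and integrate term by term over [-π, π]:
  ∫ (3x)^2 dx = 9·(2π^3/3); ∫ 2·3·(-6)·x dx = 0 (odd integrand); ∫ (-6)^2 dx = 36·2π.
So (1/(2π)) ∫_{-π}^{π} (3x - 6)^2 dx = 9π^2/3 + 36 = 3π^2 + 36.
Parseval ⇒ Σ |c_n|^2 = 3π^2 + 36.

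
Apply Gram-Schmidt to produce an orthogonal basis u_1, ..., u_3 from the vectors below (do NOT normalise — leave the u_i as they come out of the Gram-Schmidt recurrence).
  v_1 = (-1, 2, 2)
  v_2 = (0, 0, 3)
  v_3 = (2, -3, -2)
Orthogonal basis:
  u_1 = (-1, 2, 2)
  u_2 = (2/3, -4/3, 5/3)
  u_3 = (2/5, 1/5, 0)

Apply the Gram-Schmidt recurrence
  u_1 = v_1
  u_i = v_i − Σ_{j<i} ((v_i · u_j) / (u_j · u_j)) · u_j.

Step by step this gives:
  u_1 = (-1, 2, 2)
  u_2 = (2/3, -4/3, 5/3)
  u_3 = (2/5, 1/5, 0)

Orthogonality check:
  u_2 · u_1 = 0 (should be 0)
  u_3 · u_1 = 0 (should be 0)
  u_3 · u_2 = 0 (should be 0)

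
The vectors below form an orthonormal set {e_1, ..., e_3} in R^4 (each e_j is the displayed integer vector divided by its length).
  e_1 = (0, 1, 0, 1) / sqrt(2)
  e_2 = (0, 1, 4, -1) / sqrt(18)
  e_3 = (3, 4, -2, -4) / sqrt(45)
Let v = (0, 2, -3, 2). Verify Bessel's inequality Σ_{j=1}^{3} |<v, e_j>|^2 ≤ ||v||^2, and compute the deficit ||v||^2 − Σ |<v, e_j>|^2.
Σ |<v, e_j>|^2 = 84/5; ||v||^2 = 17; deficit = 1/5

Write each e_j = u_j / sqrt(<u_j, u_j>) where u_j is the displayed integer vector. Then <v, e_j> = <v, u_j> / sqrt(<u_j, u_j>), so |<v, e_j>|^2 = <v, u_j>^2 / <u_j, u_j>.
Coefficients: <v, e_1> = 4/sqrt(2), <v, e_2> = -12/sqrt(18), <v, e_3> = 6/sqrt(45).
Square and sum: Σ |<v, e_j>|^2 = 84/5.
Compute ||v||^2 = v·v = 17.
Deficit = 17 − 84/5 = 1/5 ≥ 0, confirming Bessel's inequality. (The deficit equals ||v − Σ <v,e_j> e_j||^2, the squared distance from v to span{e_j}.)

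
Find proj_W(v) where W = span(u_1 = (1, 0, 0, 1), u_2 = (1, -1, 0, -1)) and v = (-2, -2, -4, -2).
proj_W(v) = (-4/3, -2/3, 0, -8/3)

Set up U = [u_1 | ... | u_2] ∈ R^(4×2). The projector onto W = col(U) is P = U (U^T U)^(-1) U^T.
Compute U^T U =
  [2, 0]
  [0, 3],
and U^T v = (-4, 2).
Solve U^T U · c = U^T v for the coefficients: c = (-2, 2/3). The projection is proj_W(v) = U c.
Check: (v - proj_W(v)) · u_1 = 0  (should be 0).
Check: (v - proj_W(v)) · u_2 = 0  (should be 0).
Result: proj_W(v) = (-4/3, -2/3, 0, -8/3).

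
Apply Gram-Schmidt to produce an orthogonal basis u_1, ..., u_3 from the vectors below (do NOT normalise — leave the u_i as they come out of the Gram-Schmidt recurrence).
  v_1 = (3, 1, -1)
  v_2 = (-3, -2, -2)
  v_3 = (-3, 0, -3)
Orthogonal basis:
  u_1 = (3, 1, -1)
  u_2 = (-6/11, -13/11, -31/11)
  u_3 = (-42/53, 189/106, -63/106)

Apply the Gram-Schmidt recurrence
  u_1 = v_1
  u_i = v_i − Σ_{j<i} ((v_i · u_j) / (u_j · u_j)) · u_j.

Step by step this gives:
  u_1 = (3, 1, -1)
  u_2 = (-6/11, -13/11, -31/11)
  u_3 = (-42/53, 189/106, -63/106)

Orthogonality check:
  u_2 · u_1 = 0 (should be 0)
  u_3 · u_1 = 0 (should be 0)
  u_3 · u_2 = 0 (should be 0)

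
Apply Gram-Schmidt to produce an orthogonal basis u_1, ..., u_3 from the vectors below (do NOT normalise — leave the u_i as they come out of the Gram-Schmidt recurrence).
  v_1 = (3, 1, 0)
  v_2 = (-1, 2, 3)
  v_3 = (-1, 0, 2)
Orthogonal basis:
  u_1 = (3, 1, 0)
  u_2 = (-7/10, 21/10, 3)
  u_3 = (33/139, -99/139, 77/139)

Apply the Gram-Schmidt recurrence
  u_1 = v_1
  u_i = v_i − Σ_{j<i} ((v_i · u_j) / (u_j · u_j)) · u_j.

Step by step this gives:
  u_1 = (3, 1, 0)
  u_2 = (-7/10, 21/10, 3)
  u_3 = (33/139, -99/139, 77/139)

Orthogonality check:
  u_2 · u_1 = 0 (should be 0)
  u_3 · u_1 = 0 (should be 0)
  u_3 · u_2 = 0 (should be 0)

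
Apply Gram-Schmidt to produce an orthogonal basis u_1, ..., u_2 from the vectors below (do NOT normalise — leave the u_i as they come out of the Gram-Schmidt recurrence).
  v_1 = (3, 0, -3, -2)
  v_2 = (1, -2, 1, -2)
Orthogonal basis:
  u_1 = (3, 0, -3, -2)
  u_2 = (5/11, -2, 17/11, -18/11)

Apply the Gram-Schmidt recurrence
  u_1 = v_1
  u_i = v_i − Σ_{j<i} ((v_i · u_j) / (u_j · u_j)) · u_j.

Step by step this gives:
  u_1 = (3, 0, -3, -2)
  u_2 = (5/11, -2, 17/11, -18/11)

Orthogonality check:
  u_2 · u_1 = 0 (should be 0)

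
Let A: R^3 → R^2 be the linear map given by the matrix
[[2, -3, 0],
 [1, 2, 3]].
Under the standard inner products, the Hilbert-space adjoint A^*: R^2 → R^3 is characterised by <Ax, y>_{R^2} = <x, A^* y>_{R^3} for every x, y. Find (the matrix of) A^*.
A^* = A^T =
[[2, 1],
 [-3, 2],
 [0, 3]]

For real matrices with standard dot products, the defining identity <Ax, y> = <x, A^* y> gives (Ax)^T y = x^T (A^*) y, i.e. x^T A^T y = x^T (A^*) y. Since this holds for all x, y, we must have A^* = A^T. Therefore
A^* =
[[2, 1],
 [-3, 2],
 [0, 3]].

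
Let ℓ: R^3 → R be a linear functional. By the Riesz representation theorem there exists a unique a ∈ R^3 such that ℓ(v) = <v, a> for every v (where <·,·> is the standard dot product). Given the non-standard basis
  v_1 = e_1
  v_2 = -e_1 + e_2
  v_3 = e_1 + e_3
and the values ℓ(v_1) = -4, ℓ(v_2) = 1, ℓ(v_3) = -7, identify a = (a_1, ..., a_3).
a = (-4, -3, -3)

Write a = (a_1, ..., a_3) in the standard basis. For each basis vector v_i, ℓ(v_i) = <v_i, a> is a linear equation in the a_j's. Collect the n equations into a matrix system V a = ℓ, where row i of V is v_i (expressed in the standard basis). Since V is invertible (lower-triangular with 1s on the diagonal, up to permutation), solve by back-substitution:
  V =
[[1, 0, 0],
 [-1, 1, 0],
 [1, 0, 1]]
  V a = (-4, 1, -7)
Solving gives a = (-4, -3, -3).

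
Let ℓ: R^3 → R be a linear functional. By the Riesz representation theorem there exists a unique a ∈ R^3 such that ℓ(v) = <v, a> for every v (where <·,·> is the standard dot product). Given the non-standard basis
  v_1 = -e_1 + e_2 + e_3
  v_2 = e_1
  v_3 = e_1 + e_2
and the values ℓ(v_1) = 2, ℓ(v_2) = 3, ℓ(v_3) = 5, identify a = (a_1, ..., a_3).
a = (3, 2, 3)

Write a = (a_1, ..., a_3) in the standard basis. For each basis vector v_i, ℓ(v_i) = <v_i, a> is a linear equation in the a_j's. Collect the n equations into a matrix system V a = ℓ, where row i of V is v_i (expressed in the standard basis). Since V is invertible (lower-triangular with 1s on the diagonal, up to permutation), solve by back-substitution:
  V =
[[-1, 1, 1],
 [1, 0, 0],
 [1, 1, 0]]
  V a = (2, 3, 5)
Solving gives a = (3, 2, 3).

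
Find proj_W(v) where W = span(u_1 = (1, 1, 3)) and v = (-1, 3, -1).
proj_W(v) = (-1/11, -1/11, -3/11)

Set up U = [u_1 | ... | u_1] ∈ R^(3×1). The projector onto W = col(U) is P = U (U^T U)^(-1) U^T.
Compute U^T U =
  [11],
and U^T v = (-1).
Solve U^T U · c = U^T v for the coefficients: c = (-1/11). The projection is proj_W(v) = U c.
Check: (v - proj_W(v)) · u_1 = 0  (should be 0).
Result: proj_W(v) = (-1/11, -1/11, -3/11).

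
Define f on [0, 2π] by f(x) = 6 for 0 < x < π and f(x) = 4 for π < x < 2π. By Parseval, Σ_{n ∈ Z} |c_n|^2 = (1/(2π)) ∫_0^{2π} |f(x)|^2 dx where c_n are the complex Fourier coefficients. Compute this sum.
Σ |c_n|^2 = 26

Parseval equates the L^2 energy of f (normalised by 1/(2π)) with the ℓ^2 sum of its Fourier coefficients: (1/(2π)) ∫_0^{2π} |f|^2 = Σ |c_n|^2.
Compute the left side: (1/(2π)) [∫_0^π 6^2 dx + ∫_π^{2π} 4^2 dx] = (1/(2π)) · (36π + 16π) = (36 + 16)/2 = 26.
So Σ_{n ∈ Z} |c_n|^2 = 26.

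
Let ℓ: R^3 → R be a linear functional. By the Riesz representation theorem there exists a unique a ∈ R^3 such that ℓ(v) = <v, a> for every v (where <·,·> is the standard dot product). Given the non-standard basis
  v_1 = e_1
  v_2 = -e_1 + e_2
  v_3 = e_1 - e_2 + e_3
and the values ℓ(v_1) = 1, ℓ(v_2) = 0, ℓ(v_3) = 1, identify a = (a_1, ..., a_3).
a = (1, 1, 1)

Write a = (a_1, ..., a_3) in the standard basis. For each basis vector v_i, ℓ(v_i) = <v_i, a> is a linear equation in the a_j's. Collect the n equations into a matrix system V a = ℓ, where row i of V is v_i (expressed in the standard basis). Since V is invertible (lower-triangular with 1s on the diagonal, up to permutation), solve by back-substitution:
  V =
[[1, 0, 0],
 [-1, 1, 0],
 [1, -1, 1]]
  V a = (1, 0, 1)
Solving gives a = (1, 1, 1).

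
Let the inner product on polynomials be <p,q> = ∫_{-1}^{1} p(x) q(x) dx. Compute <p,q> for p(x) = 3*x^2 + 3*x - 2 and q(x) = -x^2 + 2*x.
<p,q> = 62/15

Expand the product: p(x)·q(x) = -3*x^4 + 3*x^3 + 8*x^2 - 4*x.
∫_{-1}^{1} of each monomial x^k gives [2/(k+1) if k even, 0 if k odd]. Integrating term-by-term (or equivalently evaluating the antiderivative F(x) = -3*x^5/5 + 3*x^4/4 + 8*x^3/3 - 2*x^2 at the endpoints):
  F(1) − F(−1) = 49/60 − (-199/60) = 62/15.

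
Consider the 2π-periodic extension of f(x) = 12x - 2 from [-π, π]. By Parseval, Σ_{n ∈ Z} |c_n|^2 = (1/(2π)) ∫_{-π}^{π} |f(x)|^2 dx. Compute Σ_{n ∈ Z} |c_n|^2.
Σ |c_n|^2 = 48π^2 + 4

Expand and integrate term by term over [-π, π]:
  ∫ (12x)^2 dx = 144·(2π^3/3); ∫ 2·12·(-2)·x dx = 0 (odd integrand); ∫ (-2)^2 dx = 4·2π.
So (1/(2π)) ∫_{-π}^{π} (12x - 2)^2 dx = 144π^2/3 + 4 = 48π^2 + 4.
Parseval ⇒ Σ |c_n|^2 = 48π^2 + 4.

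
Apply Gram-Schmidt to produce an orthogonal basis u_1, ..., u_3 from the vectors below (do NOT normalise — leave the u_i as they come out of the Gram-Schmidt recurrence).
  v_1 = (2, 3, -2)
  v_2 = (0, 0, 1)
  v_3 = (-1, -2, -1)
Orthogonal basis:
  u_1 = (2, 3, -2)
  u_2 = (4/17, 6/17, 13/17)
  u_3 = (3/13, -2/13, 0)

Apply the Gram-Schmidt recurrence
  u_1 = v_1
  u_i = v_i − Σ_{j<i} ((v_i · u_j) / (u_j · u_j)) · u_j.

Step by step this gives:
  u_1 = (2, 3, -2)
  u_2 = (4/17, 6/17, 13/17)
  u_3 = (3/13, -2/13, 0)

Orthogonality check:
  u_2 · u_1 = 0 (should be 0)
  u_3 · u_1 = 0 (should be 0)
  u_3 · u_2 = 0 (should be 0)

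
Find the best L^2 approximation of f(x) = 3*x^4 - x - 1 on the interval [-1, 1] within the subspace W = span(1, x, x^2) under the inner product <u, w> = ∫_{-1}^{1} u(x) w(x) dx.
g(x) = 18*x^2/7 - x - 44/35

The best approximation g ∈ W is the orthogonal projection of f onto W. Writing g = a_0 + a_1 x + a_2 x^2, the coefficients solve the normal equations G · a = b where
  G_{ij} = <φ_i, φ_j> and b_i = <f, φ_i>, with φ_0 = 1, φ_1 = x, φ_2 = x^2.
G =
  [2, 0, 2/3]
  [0, 2/3, 0]
  [2/3, 0, 2/5],
b = (-4/5, -2/3, 4/21).
Solving gives a_0 = -44/35, a_1 = -1, a_2 = 18/7, so
  g(x) = 18*x^2/7 - x - 44/35.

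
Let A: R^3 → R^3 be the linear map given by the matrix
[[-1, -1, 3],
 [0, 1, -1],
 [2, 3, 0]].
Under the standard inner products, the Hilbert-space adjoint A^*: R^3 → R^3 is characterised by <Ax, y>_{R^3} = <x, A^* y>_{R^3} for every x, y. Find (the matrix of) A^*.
A^* = A^T =
[[-1, 0, 2],
 [-1, 1, 3],
 [3, -1, 0]]

For real matrices with standard dot products, the defining identity <Ax, y> = <x, A^* y> gives (Ax)^T y = x^T (A^*) y, i.e. x^T A^T y = x^T (A^*) y. Since this holds for all x, y, we must have A^* = A^T. Therefore
A^* =
[[-1, 0, 2],
 [-1, 1, 3],
 [3, -1, 0]].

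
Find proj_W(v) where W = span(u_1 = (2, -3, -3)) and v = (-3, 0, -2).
proj_W(v) = (0, 0, 0)

Set up U = [u_1 | ... | u_1] ∈ R^(3×1). The projector onto W = col(U) is P = U (U^T U)^(-1) U^T.
Compute U^T U =
  [22],
and U^T v = (0).
Solve U^T U · c = U^T v for the coefficients: c = (0). The projection is proj_W(v) = U c.
Check: (v - proj_W(v)) · u_1 = 0  (should be 0).
Result: proj_W(v) = (0, 0, 0).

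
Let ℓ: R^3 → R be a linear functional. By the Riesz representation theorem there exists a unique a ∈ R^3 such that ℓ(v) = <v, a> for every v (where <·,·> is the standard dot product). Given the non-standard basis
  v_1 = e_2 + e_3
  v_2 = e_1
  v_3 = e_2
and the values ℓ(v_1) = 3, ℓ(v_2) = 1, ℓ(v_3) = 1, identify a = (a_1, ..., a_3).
a = (1, 1, 2)

Write a = (a_1, ..., a_3) in the standard basis. For each basis vector v_i, ℓ(v_i) = <v_i, a> is a linear equation in the a_j's. Collect the n equations into a matrix system V a = ℓ, where row i of V is v_i (expressed in the standard basis). Since V is invertible (lower-triangular with 1s on the diagonal, up to permutation), solve by back-substitution:
  V =
[[0, 1, 1],
 [1, 0, 0],
 [0, 1, 0]]
  V a = (3, 1, 1)
Solving gives a = (1, 1, 2).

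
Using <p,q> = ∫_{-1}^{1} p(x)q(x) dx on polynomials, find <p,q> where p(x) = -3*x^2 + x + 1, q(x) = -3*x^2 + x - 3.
<p,q> = 34/15

Expand the product: p(x)·q(x) = 9*x^4 - 6*x^3 + 7*x^2 - 2*x - 3.
∫_{-1}^{1} of each monomial x^k gives [2/(k+1) if k even, 0 if k odd]. Integrating term-by-term (or equivalently evaluating the antiderivative F(x) = 9*x^5/5 - 3*x^4/2 + 7*x^3/3 - x^2 - 3*x at the endpoints):
  F(1) − F(−1) = -41/30 − (-109/30) = 34/15.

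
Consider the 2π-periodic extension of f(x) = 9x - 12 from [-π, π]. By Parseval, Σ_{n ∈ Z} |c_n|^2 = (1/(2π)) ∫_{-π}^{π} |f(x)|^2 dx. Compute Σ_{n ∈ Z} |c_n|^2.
Σ |c_n|^2 = 27π^2 + 144

Expand and integrate term by term over [-π, π]:
  ∫ (9x)^2 dx = 81·(2π^3/3); ∫ 2·9·(-12)·x dx = 0 (odd integrand); ∫ (-12)^2 dx = 144·2π.
So (1/(2π)) ∫_{-π}^{π} (9x - 12)^2 dx = 81π^2/3 + 144 = 27π^2 + 144.
Parseval ⇒ Σ |c_n|^2 = 27π^2 + 144.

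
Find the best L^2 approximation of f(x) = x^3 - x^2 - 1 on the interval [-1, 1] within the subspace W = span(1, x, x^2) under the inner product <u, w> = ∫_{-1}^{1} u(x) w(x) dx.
g(x) = -x^2 + 3*x/5 - 1

The best approximation g ∈ W is the orthogonal projection of f onto W. Writing g = a_0 + a_1 x + a_2 x^2, the coefficients solve the normal equations G · a = b where
  G_{ij} = <φ_i, φ_j> and b_i = <f, φ_i>, with φ_0 = 1, φ_1 = x, φ_2 = x^2.
G =
  [2, 0, 2/3]
  [0, 2/3, 0]
  [2/3, 0, 2/5],
b = (-8/3, 2/5, -16/15).
Solving gives a_0 = -1, a_1 = 3/5, a_2 = -1, so
  g(x) = -x^2 + 3*x/5 - 1.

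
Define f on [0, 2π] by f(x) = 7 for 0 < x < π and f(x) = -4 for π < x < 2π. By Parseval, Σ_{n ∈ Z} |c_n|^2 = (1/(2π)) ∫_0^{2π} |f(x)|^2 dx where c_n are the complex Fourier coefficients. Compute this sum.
Σ |c_n|^2 = 65/2

Parseval equates the L^2 energy of f (normalised by 1/(2π)) with the ℓ^2 sum of its Fourier coefficients: (1/(2π)) ∫_0^{2π} |f|^2 = Σ |c_n|^2.
Compute the left side: (1/(2π)) [∫_0^π 7^2 dx + ∫_π^{2π} (-4)^2 dx] = (1/(2π)) · (49π + 16π) = (49 + 16)/2 = 65/2.
So Σ_{n ∈ Z} |c_n|^2 = 65/2.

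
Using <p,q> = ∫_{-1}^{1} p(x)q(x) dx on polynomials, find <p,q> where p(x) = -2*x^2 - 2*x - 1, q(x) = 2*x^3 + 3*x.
<p,q> = -28/5

Expand the product: p(x)·q(x) = -4*x^5 - 4*x^4 - 8*x^3 - 6*x^2 - 3*x.
∫_{-1}^{1} of each monomial x^k gives [2/(k+1) if k even, 0 if k odd]. Integrating term-by-term (or equivalently evaluating the antiderivative F(x) = -2*x^6/3 - 4*x^5/5 - 2*x^4 - 2*x^3 - 3*x^2/2 at the endpoints):
  F(1) − F(−1) = -209/30 − (-41/30) = -28/5.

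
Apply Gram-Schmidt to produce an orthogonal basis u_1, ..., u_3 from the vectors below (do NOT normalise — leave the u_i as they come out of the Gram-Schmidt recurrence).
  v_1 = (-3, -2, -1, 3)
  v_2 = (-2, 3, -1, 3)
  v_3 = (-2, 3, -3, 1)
Orthogonal basis:
  u_1 = (-3, -2, -1, 3)
  u_2 = (-16/23, 89/23, -13/23, 39/23)
  u_3 = (-20/33, 4/33, -74/33, -14/11)

Apply the Gram-Schmidt recurrence
  u_1 = v_1
  u_i = v_i − Σ_{j<i} ((v_i · u_j) / (u_j · u_j)) · u_j.

Step by step this gives:
  u_1 = (-3, -2, -1, 3)
  u_2 = (-16/23, 89/23, -13/23, 39/23)
  u_3 = (-20/33, 4/33, -74/33, -14/11)

Orthogonality check:
  u_2 · u_1 = 0 (should be 0)
  u_3 · u_1 = 0 (should be 0)
  u_3 · u_2 = 0 (should be 0)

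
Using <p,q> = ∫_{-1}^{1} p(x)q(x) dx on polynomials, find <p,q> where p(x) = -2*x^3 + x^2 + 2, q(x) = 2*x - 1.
<p,q> = -94/15

Expand the product: p(x)·q(x) = -4*x^4 + 4*x^3 - x^2 + 4*x - 2.
∫_{-1}^{1} of each monomial x^k gives [2/(k+1) if k even, 0 if k odd]. Integrating term-by-term (or equivalently evaluating the antiderivative F(x) = -4*x^5/5 + x^4 - x^3/3 + 2*x^2 - 2*x at the endpoints):
  F(1) − F(−1) = -2/15 − (92/15) = -94/15.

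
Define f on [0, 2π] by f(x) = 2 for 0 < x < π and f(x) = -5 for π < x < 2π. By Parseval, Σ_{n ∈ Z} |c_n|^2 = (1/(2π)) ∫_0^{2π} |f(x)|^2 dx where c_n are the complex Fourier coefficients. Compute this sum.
Σ |c_n|^2 = 29/2

Parseval equates the L^2 energy of f (normalised by 1/(2π)) with the ℓ^2 sum of its Fourier coefficients: (1/(2π)) ∫_0^{2π} |f|^2 = Σ |c_n|^2.
Compute the left side: (1/(2π)) [∫_0^π 2^2 dx + ∫_π^{2π} (-5)^2 dx] = (1/(2π)) · (4π + 25π) = (4 + 25)/2 = 29/2.
So Σ_{n ∈ Z} |c_n|^2 = 29/2.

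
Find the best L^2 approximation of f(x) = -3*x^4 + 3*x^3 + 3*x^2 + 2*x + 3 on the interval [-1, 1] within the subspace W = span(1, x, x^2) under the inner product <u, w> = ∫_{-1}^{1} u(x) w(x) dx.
g(x) = 3*x^2/7 + 19*x/5 + 114/35

The best approximation g ∈ W is the orthogonal projection of f onto W. Writing g = a_0 + a_1 x + a_2 x^2, the coefficients solve the normal equations G · a = b where
  G_{ij} = <φ_i, φ_j> and b_i = <f, φ_i>, with φ_0 = 1, φ_1 = x, φ_2 = x^2.
G =
  [2, 0, 2/3]
  [0, 2/3, 0]
  [2/3, 0, 2/5],
b = (34/5, 38/15, 82/35).
Solving gives a_0 = 114/35, a_1 = 19/5, a_2 = 3/7, so
  g(x) = 3*x^2/7 + 19*x/5 + 114/35.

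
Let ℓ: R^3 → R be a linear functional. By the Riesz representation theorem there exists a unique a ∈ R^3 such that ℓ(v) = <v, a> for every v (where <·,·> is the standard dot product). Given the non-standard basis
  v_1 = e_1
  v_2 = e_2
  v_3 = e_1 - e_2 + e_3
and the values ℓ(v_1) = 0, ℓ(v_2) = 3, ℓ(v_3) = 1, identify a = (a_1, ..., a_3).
a = (0, 3, 4)

Write a = (a_1, ..., a_3) in the standard basis. For each basis vector v_i, ℓ(v_i) = <v_i, a> is a linear equation in the a_j's. Collect the n equations into a matrix system V a = ℓ, where row i of V is v_i (expressed in the standard basis). Since V is invertible (lower-triangular with 1s on the diagonal, up to permutation), solve by back-substitution:
  V =
[[1, 0, 0],
 [0, 1, 0],
 [1, -1, 1]]
  V a = (0, 3, 1)
Solving gives a = (0, 3, 4).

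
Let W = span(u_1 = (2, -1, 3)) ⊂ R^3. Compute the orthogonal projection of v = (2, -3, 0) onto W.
proj_W(v) = (1, -1/2, 3/2)

Set up U = [u_1 | ... | u_1] ∈ R^(3×1). The projector onto W = col(U) is P = U (U^T U)^(-1) U^T.
Compute U^T U =
  [14],
and U^T v = (7).
Solve U^T U · c = U^T v for the coefficients: c = (1/2). The projection is proj_W(v) = U c.
Check: (v - proj_W(v)) · u_1 = 0  (should be 0).
Result: proj_W(v) = (1, -1/2, 3/2).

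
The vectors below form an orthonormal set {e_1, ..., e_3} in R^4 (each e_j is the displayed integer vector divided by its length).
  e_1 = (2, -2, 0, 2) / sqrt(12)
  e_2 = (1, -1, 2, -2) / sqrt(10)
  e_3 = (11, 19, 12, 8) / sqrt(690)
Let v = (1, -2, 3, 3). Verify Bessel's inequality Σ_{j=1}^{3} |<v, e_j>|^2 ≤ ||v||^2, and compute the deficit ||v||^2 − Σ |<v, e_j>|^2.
Σ |<v, e_j>|^2 = 333/23; ||v||^2 = 23; deficit = 196/23

Write each e_j = u_j / sqrt(<u_j, u_j>) where u_j is the displayed integer vector. Then <v, e_j> = <v, u_j> / sqrt(<u_j, u_j>), so |<v, e_j>|^2 = <v, u_j>^2 / <u_j, u_j>.
Coefficients: <v, e_1> = 12/sqrt(12), <v, e_2> = 3/sqrt(10), <v, e_3> = 33/sqrt(690).
Square and sum: Σ |<v, e_j>|^2 = 333/23.
Compute ||v||^2 = v·v = 23.
Deficit = 23 − 333/23 = 196/23 ≥ 0, confirming Bessel's inequality. (The deficit equals ||v − Σ <v,e_j> e_j||^2, the squared distance from v to span{e_j}.)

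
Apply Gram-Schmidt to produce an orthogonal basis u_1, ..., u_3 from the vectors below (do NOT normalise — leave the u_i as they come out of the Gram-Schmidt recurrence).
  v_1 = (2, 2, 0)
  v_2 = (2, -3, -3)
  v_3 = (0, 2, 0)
Orthogonal basis:
  u_1 = (2, 2, 0)
  u_2 = (5/2, -5/2, -3)
  u_3 = (-18/43, 18/43, -30/43)

Apply the Gram-Schmidt recurrence
  u_1 = v_1
  u_i = v_i − Σ_{j<i} ((v_i · u_j) / (u_j · u_j)) · u_j.

Step by step this gives:
  u_1 = (2, 2, 0)
  u_2 = (5/2, -5/2, -3)
  u_3 = (-18/43, 18/43, -30/43)

Orthogonality check:
  u_2 · u_1 = 0 (should be 0)
  u_3 · u_1 = 0 (should be 0)
  u_3 · u_2 = 0 (should be 0)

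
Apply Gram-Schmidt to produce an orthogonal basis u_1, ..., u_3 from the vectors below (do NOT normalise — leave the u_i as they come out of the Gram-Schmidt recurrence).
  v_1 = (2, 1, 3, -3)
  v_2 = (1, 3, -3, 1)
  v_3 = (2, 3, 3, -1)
Orthogonal basis:
  u_1 = (2, 1, 3, -3)
  u_2 = (37/23, 76/23, -48/23, 2/23)
  u_3 = (-36/137, 126/137, 180/137, 198/137)

Apply the Gram-Schmidt recurrence
  u_1 = v_1
  u_i = v_i − Σ_{j<i} ((v_i · u_j) / (u_j · u_j)) · u_j.

Step by step this gives:
  u_1 = (2, 1, 3, -3)
  u_2 = (37/23, 76/23, -48/23, 2/23)
  u_3 = (-36/137, 126/137, 180/137, 198/137)

Orthogonality check:
  u_2 · u_1 = 0 (should be 0)
  u_3 · u_1 = 0 (should be 0)
  u_3 · u_2 = 0 (should be 0)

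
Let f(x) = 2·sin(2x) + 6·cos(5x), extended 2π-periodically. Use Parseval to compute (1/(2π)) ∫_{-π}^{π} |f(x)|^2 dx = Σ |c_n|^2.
Σ |c_n|^2 = 20

Expand |f|^2 and use orthogonality of {sin(nx), cos(mx)} on [-π, π]:
  ∫_{-π}^{π} sin(nx)^2 dx = π, ∫ cos(mx)^2 dx = π, and cross terms integrate to 0.
So ∫_{-π}^{π} f(x)^2 dx = 2^2 · π + 6^2 · π = (4 + 36)π.
Divide by 2π: (4 + 36)/2 = 20.
By Parseval, this equals Σ |c_n|^2.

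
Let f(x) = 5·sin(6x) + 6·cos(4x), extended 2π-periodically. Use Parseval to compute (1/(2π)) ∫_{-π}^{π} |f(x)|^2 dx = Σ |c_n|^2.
Σ |c_n|^2 = 61/2

Expand |f|^2 and use orthogonality of {sin(nx), cos(mx)} on [-π, π]:
  ∫_{-π}^{π} sin(nx)^2 dx = π, ∫ cos(mx)^2 dx = π, and cross terms integrate to 0.
So ∫_{-π}^{π} f(x)^2 dx = 5^2 · π + 6^2 · π = (25 + 36)π.
Divide by 2π: (25 + 36)/2 = 61/2.
By Parseval, this equals Σ |c_n|^2.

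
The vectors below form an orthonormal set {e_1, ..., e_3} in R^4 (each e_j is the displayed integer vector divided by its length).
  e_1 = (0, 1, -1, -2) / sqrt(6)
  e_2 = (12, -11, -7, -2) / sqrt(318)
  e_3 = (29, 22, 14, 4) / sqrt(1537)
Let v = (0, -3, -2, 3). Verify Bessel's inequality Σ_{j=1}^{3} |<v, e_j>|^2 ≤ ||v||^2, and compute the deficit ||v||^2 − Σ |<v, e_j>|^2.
Σ |<v, e_j>|^2 = 517/29; ||v||^2 = 22; deficit = 121/29

Write each e_j = u_j / sqrt(<u_j, u_j>) where u_j is the displayed integer vector. Then <v, e_j> = <v, u_j> / sqrt(<u_j, u_j>), so |<v, e_j>|^2 = <v, u_j>^2 / <u_j, u_j>.
Coefficients: <v, e_1> = -7/sqrt(6), <v, e_2> = 41/sqrt(318), <v, e_3> = -82/sqrt(1537).
Square and sum: Σ |<v, e_j>|^2 = 517/29.
Compute ||v||^2 = v·v = 22.
Deficit = 22 − 517/29 = 121/29 ≥ 0, confirming Bessel's inequality. (The deficit equals ||v − Σ <v,e_j> e_j||^2, the squared distance from v to span{e_j}.)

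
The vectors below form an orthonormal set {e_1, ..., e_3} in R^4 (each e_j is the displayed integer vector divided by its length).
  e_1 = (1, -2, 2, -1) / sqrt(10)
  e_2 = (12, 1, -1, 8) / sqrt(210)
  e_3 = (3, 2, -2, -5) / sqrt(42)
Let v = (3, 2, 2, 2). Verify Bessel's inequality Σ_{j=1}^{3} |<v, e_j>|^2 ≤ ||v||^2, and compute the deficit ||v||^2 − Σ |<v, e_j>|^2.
Σ |<v, e_j>|^2 = 13; ||v||^2 = 21; deficit = 8

Write each e_j = u_j / sqrt(<u_j, u_j>) where u_j is the displayed integer vector. Then <v, e_j> = <v, u_j> / sqrt(<u_j, u_j>), so |<v, e_j>|^2 = <v, u_j>^2 / <u_j, u_j>.
Coefficients: <v, e_1> = 1/sqrt(10), <v, e_2> = 52/sqrt(210), <v, e_3> = -1/sqrt(42).
Square and sum: Σ |<v, e_j>|^2 = 13.
Compute ||v||^2 = v·v = 21.
Deficit = 21 − 13 = 8 ≥ 0, confirming Bessel's inequality. (The deficit equals ||v − Σ <v,e_j> e_j||^2, the squared distance from v to span{e_j}.)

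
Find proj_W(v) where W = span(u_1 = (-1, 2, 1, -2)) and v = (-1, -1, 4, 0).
proj_W(v) = (-3/10, 3/5, 3/10, -3/5)

Set up U = [u_1 | ... | u_1] ∈ R^(4×1). The projector onto W = col(U) is P = U (U^T U)^(-1) U^T.
Compute U^T U =
  [10],
and U^T v = (3).
Solve U^T U · c = U^T v for the coefficients: c = (3/10). The projection is proj_W(v) = U c.
Check: (v - proj_W(v)) · u_1 = 0  (should be 0).
Result: proj_W(v) = (-3/10, 3/5, 3/10, -3/5).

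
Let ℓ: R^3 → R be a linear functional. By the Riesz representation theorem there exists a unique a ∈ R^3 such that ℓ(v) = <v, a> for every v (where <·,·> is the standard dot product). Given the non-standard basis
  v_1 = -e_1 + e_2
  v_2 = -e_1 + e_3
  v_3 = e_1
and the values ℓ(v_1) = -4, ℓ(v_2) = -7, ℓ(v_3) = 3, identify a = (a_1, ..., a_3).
a = (3, -1, -4)

Write a = (a_1, ..., a_3) in the standard basis. For each basis vector v_i, ℓ(v_i) = <v_i, a> is a linear equation in the a_j's. Collect the n equations into a matrix system V a = ℓ, where row i of V is v_i (expressed in the standard basis). Since V is invertible (lower-triangular with 1s on the diagonal, up to permutation), solve by back-substitution:
  V =
[[-1, 1, 0],
 [-1, 0, 1],
 [1, 0, 0]]
  V a = (-4, -7, 3)
Solving gives a = (3, -1, -4).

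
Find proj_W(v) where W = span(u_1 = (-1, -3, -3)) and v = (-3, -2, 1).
proj_W(v) = (-6/19, -18/19, -18/19)

Set up U = [u_1 | ... | u_1] ∈ R^(3×1). The projector onto W = col(U) is P = U (U^T U)^(-1) U^T.
Compute U^T U =
  [19],
and U^T v = (6).
Solve U^T U · c = U^T v for the coefficients: c = (6/19). The projection is proj_W(v) = U c.
Check: (v - proj_W(v)) · u_1 = 0  (should be 0).
Result: proj_W(v) = (-6/19, -18/19, -18/19).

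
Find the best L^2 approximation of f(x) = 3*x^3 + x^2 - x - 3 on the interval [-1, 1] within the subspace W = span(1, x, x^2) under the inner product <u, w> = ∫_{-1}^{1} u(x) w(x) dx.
g(x) = x^2 + 4*x/5 - 3

The best approximation g ∈ W is the orthogonal projection of f onto W. Writing g = a_0 + a_1 x + a_2 x^2, the coefficients solve the normal equations G · a = b where
  G_{ij} = <φ_i, φ_j> and b_i = <f, φ_i>, with φ_0 = 1, φ_1 = x, φ_2 = x^2.
G =
  [2, 0, 2/3]
  [0, 2/3, 0]
  [2/3, 0, 2/5],
b = (-16/3, 8/15, -8/5).
Solving gives a_0 = -3, a_1 = 4/5, a_2 = 1, so
  g(x) = x^2 + 4*x/5 - 3.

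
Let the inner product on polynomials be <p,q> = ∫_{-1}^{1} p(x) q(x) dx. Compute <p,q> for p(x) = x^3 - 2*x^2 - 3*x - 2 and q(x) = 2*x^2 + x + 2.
<p,q> = -248/15

Expand the product: p(x)·q(x) = 2*x^5 - 3*x^4 - 6*x^3 - 11*x^2 - 8*x - 4.
∫_{-1}^{1} of each monomial x^k gives [2/(k+1) if k even, 0 if k odd]. Integrating term-by-term (or equivalently evaluating the antiderivative F(x) = x^6/3 - 3*x^5/5 - 3*x^4/2 - 11*x^3/3 - 4*x^2 - 4*x at the endpoints):
  F(1) − F(−1) = -403/30 − (31/10) = -248/15.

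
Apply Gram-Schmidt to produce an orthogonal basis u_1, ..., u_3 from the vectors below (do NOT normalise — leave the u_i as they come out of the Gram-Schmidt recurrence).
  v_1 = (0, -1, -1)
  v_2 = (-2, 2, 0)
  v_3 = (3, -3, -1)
Orthogonal basis:
  u_1 = (0, -1, -1)
  u_2 = (-2, 1, -1)
  u_3 = (1/3, 1/3, -1/3)

Apply the Gram-Schmidt recurrence
  u_1 = v_1
  u_i = v_i − Σ_{j<i} ((v_i · u_j) / (u_j · u_j)) · u_j.

Step by step this gives:
  u_1 = (0, -1, -1)
  u_2 = (-2, 1, -1)
  u_3 = (1/3, 1/3, -1/3)

Orthogonality check:
  u_2 · u_1 = 0 (should be 0)
  u_3 · u_1 = 0 (should be 0)
  u_3 · u_2 = 0 (should be 0)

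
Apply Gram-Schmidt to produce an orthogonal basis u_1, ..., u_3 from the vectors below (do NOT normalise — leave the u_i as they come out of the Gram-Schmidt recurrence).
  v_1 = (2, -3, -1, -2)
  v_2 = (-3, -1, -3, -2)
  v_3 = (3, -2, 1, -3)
Orthogonal basis:
  u_1 = (2, -3, -1, -2)
  u_2 = (-31/9, -1/3, -25/9, -14/9)
  u_3 = (-20/199, 285/398, 385/398, -330/199)

Apply the Gram-Schmidt recurrence
  u_1 = v_1
  u_i = v_i − Σ_{j<i} ((v_i · u_j) / (u_j · u_j)) · u_j.

Step by step this gives:
  u_1 = (2, -3, -1, -2)
  u_2 = (-31/9, -1/3, -25/9, -14/9)
  u_3 = (-20/199, 285/398, 385/398, -330/199)

Orthogonality check:
  u_2 · u_1 = 0 (should be 0)
  u_3 · u_1 = 0 (should be 0)
  u_3 · u_2 = 0 (should be 0)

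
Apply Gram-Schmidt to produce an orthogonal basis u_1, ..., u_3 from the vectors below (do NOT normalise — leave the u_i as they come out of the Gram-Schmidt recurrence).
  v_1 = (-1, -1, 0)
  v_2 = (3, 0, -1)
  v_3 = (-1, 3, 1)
Orthogonal basis:
  u_1 = (-1, -1, 0)
  u_2 = (3/2, -3/2, -1)
  u_3 = (-1/11, 1/11, -3/11)

Apply the Gram-Schmidt recurrence
  u_1 = v_1
  u_i = v_i − Σ_{j<i} ((v_i · u_j) / (u_j · u_j)) · u_j.

Step by step this gives:
  u_1 = (-1, -1, 0)
  u_2 = (3/2, -3/2, -1)
  u_3 = (-1/11, 1/11, -3/11)

Orthogonality check:
  u_2 · u_1 = 0 (should be 0)
  u_3 · u_1 = 0 (should be 0)
  u_3 · u_2 = 0 (should be 0)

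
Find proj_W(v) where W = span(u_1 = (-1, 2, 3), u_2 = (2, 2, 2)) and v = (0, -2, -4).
proj_W(v) = (2/13, -34/13, -46/13)

Set up U = [u_1 | ... | u_2] ∈ R^(3×2). The projector onto W = col(U) is P = U (U^T U)^(-1) U^T.
Compute U^T U =
  [14, 8]
  [8, 12],
and U^T v = (-16, -12).
Solve U^T U · c = U^T v for the coefficients: c = (-12/13, -5/13). The projection is proj_W(v) = U c.
Check: (v - proj_W(v)) · u_1 = 0  (should be 0).
Check: (v - proj_W(v)) · u_2 = 0  (should be 0).
Result: proj_W(v) = (2/13, -34/13, -46/13).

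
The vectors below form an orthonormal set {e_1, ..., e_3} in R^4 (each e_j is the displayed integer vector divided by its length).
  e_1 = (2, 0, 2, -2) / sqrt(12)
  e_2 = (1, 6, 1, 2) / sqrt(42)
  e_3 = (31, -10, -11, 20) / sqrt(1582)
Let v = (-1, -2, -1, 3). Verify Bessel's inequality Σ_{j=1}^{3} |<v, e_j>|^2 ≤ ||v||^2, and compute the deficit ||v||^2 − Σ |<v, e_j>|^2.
Σ |<v, e_j>|^2 = 1371/113; ||v||^2 = 15; deficit = 324/113

Write each e_j = u_j / sqrt(<u_j, u_j>) where u_j is the displayed integer vector. Then <v, e_j> = <v, u_j> / sqrt(<u_j, u_j>), so |<v, e_j>|^2 = <v, u_j>^2 / <u_j, u_j>.
Coefficients: <v, e_1> = -10/sqrt(12), <v, e_2> = -8/sqrt(42), <v, e_3> = 60/sqrt(1582).
Square and sum: Σ |<v, e_j>|^2 = 1371/113.
Compute ||v||^2 = v·v = 15.
Deficit = 15 − 1371/113 = 324/113 ≥ 0, confirming Bessel's inequality. (The deficit equals ||v − Σ <v,e_j> e_j||^2, the squared distance from v to span{e_j}.)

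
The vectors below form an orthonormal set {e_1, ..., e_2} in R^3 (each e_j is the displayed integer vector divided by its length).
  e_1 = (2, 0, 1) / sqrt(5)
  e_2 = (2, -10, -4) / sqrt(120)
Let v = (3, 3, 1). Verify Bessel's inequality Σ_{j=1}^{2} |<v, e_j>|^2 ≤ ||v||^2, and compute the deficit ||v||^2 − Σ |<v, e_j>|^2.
Σ |<v, e_j>|^2 = 49/3; ||v||^2 = 19; deficit = 8/3

Write each e_j = u_j / sqrt(<u_j, u_j>) where u_j is the displayed integer vector. Then <v, e_j> = <v, u_j> / sqrt(<u_j, u_j>), so |<v, e_j>|^2 = <v, u_j>^2 / <u_j, u_j>.
Coefficients: <v, e_1> = 7/sqrt(5), <v, e_2> = -28/sqrt(120).
Square and sum: Σ |<v, e_j>|^2 = 49/3.
Compute ||v||^2 = v·v = 19.
Deficit = 19 − 49/3 = 8/3 ≥ 0, confirming Bessel's inequality. (The deficit equals ||v − Σ <v,e_j> e_j||^2, the squared distance from v to span{e_j}.)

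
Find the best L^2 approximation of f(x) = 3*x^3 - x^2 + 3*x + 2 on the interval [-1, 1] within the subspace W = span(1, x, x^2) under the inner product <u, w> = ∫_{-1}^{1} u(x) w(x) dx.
g(x) = -x^2 + 24*x/5 + 2

The best approximation g ∈ W is the orthogonal projection of f onto W. Writing g = a_0 + a_1 x + a_2 x^2, the coefficients solve the normal equations G · a = b where
  G_{ij} = <φ_i, φ_j> and b_i = <f, φ_i>, with φ_0 = 1, φ_1 = x, φ_2 = x^2.
G =
  [2, 0, 2/3]
  [0, 2/3, 0]
  [2/3, 0, 2/5],
b = (10/3, 16/5, 14/15).
Solving gives a_0 = 2, a_1 = 24/5, a_2 = -1, so
  g(x) = -x^2 + 24*x/5 + 2.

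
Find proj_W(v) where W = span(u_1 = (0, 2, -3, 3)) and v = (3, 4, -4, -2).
proj_W(v) = (0, 14/11, -21/11, 21/11)

Set up U = [u_1 | ... | u_1] ∈ R^(4×1). The projector onto W = col(U) is P = U (U^T U)^(-1) U^T.
Compute U^T U =
  [22],
and U^T v = (14).
Solve U^T U · c = U^T v for the coefficients: c = (7/11). The projection is proj_W(v) = U c.
Check: (v - proj_W(v)) · u_1 = 0  (should be 0).
Result: proj_W(v) = (0, 14/11, -21/11, 21/11).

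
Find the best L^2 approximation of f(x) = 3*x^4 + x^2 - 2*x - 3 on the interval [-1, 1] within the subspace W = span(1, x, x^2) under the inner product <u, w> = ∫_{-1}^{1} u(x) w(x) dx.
g(x) = 25*x^2/7 - 2*x - 114/35

The best approximation g ∈ W is the orthogonal projection of f onto W. Writing g = a_0 + a_1 x + a_2 x^2, the coefficients solve the normal equations G · a = b where
  G_{ij} = <φ_i, φ_j> and b_i = <f, φ_i>, with φ_0 = 1, φ_1 = x, φ_2 = x^2.
G =
  [2, 0, 2/3]
  [0, 2/3, 0]
  [2/3, 0, 2/5],
b = (-62/15, -4/3, -26/35).
Solving gives a_0 = -114/35, a_1 = -2, a_2 = 25/7, so
  g(x) = 25*x^2/7 - 2*x - 114/35.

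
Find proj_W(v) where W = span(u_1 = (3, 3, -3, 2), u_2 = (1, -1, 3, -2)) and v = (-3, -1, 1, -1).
proj_W(v) = (-97/37, -65/37, 33/37, -22/37)

Set up U = [u_1 | ... | u_2] ∈ R^(4×2). The projector onto W = col(U) is P = U (U^T U)^(-1) U^T.
Compute U^T U =
  [31, -13]
  [-13, 15],
and U^T v = (-17, 3).
Solve U^T U · c = U^T v for the coefficients: c = (-27/37, -16/37). The projection is proj_W(v) = U c.
Check: (v - proj_W(v)) · u_1 = 0  (should be 0).
Check: (v - proj_W(v)) · u_2 = 0  (should be 0).
Result: proj_W(v) = (-97/37, -65/37, 33/37, -22/37).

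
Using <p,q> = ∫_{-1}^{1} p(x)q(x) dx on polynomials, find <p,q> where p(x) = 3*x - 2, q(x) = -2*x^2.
<p,q> = 8/3

Expand the product: p(x)·q(x) = -6*x^3 + 4*x^2.
∫_{-1}^{1} of each monomial x^k gives [2/(k+1) if k even, 0 if k odd]. Integrating term-by-term (or equivalently evaluating the antiderivative F(x) = -3*x^4/2 + 4*x^3/3 at the endpoints):
  F(1) − F(−1) = -1/6 − (-17/6) = 8/3.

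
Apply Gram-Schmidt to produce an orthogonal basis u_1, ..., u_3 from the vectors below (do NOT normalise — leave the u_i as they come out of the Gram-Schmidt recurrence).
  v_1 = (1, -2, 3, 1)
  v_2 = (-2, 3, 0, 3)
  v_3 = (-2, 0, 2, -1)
Orthogonal basis:
  u_1 = (1, -2, 3, 1)
  u_2 = (-5/3, 7/3, 1, 10/3)
  u_3 = (-621/305, 52/305, 397/305, -466/305)

Apply the Gram-Schmidt recurrence
  u_1 = v_1
  u_i = v_i − Σ_{j<i} ((v_i · u_j) / (u_j · u_j)) · u_j.

Step by step this gives:
  u_1 = (1, -2, 3, 1)
  u_2 = (-5/3, 7/3, 1, 10/3)
  u_3 = (-621/305, 52/305, 397/305, -466/305)

Orthogonality check:
  u_2 · u_1 = 0 (should be 0)
  u_3 · u_1 = 0 (should be 0)
  u_3 · u_2 = 0 (should be 0)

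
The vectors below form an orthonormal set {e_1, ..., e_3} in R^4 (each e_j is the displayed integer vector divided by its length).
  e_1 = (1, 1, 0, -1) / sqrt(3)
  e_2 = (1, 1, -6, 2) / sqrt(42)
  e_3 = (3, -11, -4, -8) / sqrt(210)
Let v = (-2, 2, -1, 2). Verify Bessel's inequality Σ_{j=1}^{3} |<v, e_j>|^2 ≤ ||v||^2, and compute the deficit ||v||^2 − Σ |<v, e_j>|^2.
Σ |<v, e_j>|^2 = 34/3; ||v||^2 = 13; deficit = 5/3

Write each e_j = u_j / sqrt(<u_j, u_j>) where u_j is the displayed integer vector. Then <v, e_j> = <v, u_j> / sqrt(<u_j, u_j>), so |<v, e_j>|^2 = <v, u_j>^2 / <u_j, u_j>.
Coefficients: <v, e_1> = -2/sqrt(3), <v, e_2> = 10/sqrt(42), <v, e_3> = -40/sqrt(210).
Square and sum: Σ |<v, e_j>|^2 = 34/3.
Compute ||v||^2 = v·v = 13.
Deficit = 13 − 34/3 = 5/3 ≥ 0, confirming Bessel's inequality. (The deficit equals ||v − Σ <v,e_j> e_j||^2, the squared distance from v to span{e_j}.)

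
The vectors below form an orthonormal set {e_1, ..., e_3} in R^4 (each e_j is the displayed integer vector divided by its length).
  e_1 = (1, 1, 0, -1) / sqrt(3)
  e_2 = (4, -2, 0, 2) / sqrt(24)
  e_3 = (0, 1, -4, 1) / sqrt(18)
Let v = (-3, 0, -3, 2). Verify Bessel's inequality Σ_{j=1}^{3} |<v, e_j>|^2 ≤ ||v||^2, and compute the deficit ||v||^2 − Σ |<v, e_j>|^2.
Σ |<v, e_j>|^2 = 197/9; ||v||^2 = 22; deficit = 1/9

Write each e_j = u_j / sqrt(<u_j, u_j>) where u_j is the displayed integer vector. Then <v, e_j> = <v, u_j> / sqrt(<u_j, u_j>), so |<v, e_j>|^2 = <v, u_j>^2 / <u_j, u_j>.
Coefficients: <v, e_1> = -5/sqrt(3), <v, e_2> = -8/sqrt(24), <v, e_3> = 14/sqrt(18).
Square and sum: Σ |<v, e_j>|^2 = 197/9.
Compute ||v||^2 = v·v = 22.
Deficit = 22 − 197/9 = 1/9 ≥ 0, confirming Bessel's inequality. (The deficit equals ||v − Σ <v,e_j> e_j||^2, the squared distance from v to span{e_j}.)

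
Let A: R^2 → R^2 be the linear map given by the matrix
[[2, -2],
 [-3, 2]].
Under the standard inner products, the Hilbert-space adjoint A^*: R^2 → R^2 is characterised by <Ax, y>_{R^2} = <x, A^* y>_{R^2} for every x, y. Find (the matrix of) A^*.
A^* = A^T =
[[2, -3],
 [-2, 2]]

For real matrices with standard dot products, the defining identity <Ax, y> = <x, A^* y> gives (Ax)^T y = x^T (A^*) y, i.e. x^T A^T y = x^T (A^*) y. Since this holds for all x, y, we must have A^* = A^T. Therefore
A^* =
[[2, -3],
 [-2, 2]].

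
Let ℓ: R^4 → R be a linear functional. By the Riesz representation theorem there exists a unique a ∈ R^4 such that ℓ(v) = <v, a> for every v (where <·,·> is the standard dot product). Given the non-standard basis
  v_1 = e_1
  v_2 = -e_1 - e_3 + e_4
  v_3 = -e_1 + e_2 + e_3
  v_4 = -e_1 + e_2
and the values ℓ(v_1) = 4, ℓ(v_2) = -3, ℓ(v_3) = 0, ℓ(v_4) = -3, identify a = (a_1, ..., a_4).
a = (4, 1, 3, 4)

Write a = (a_1, ..., a_4) in the standard basis. For each basis vector v_i, ℓ(v_i) = <v_i, a> is a linear equation in the a_j's. Collect the n equations into a matrix system V a = ℓ, where row i of V is v_i (expressed in the standard basis). Since V is invertible (lower-triangular with 1s on the diagonal, up to permutation), solve by back-substitution:
  V =
[[1, 0, 0, 0],
 [-1, 0, -1, 1],
 [-1, 1, 1, 0],
 [-1, 1, 0, 0]]
  V a = (4, -3, 0, -3)
Solving gives a = (4, 1, 3, 4).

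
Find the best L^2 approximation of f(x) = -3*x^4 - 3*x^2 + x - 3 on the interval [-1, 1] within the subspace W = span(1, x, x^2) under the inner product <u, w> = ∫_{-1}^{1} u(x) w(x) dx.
g(x) = -39*x^2/7 + x - 96/35

The best approximation g ∈ W is the orthogonal projection of f onto W. Writing g = a_0 + a_1 x + a_2 x^2, the coefficients solve the normal equations G · a = b where
  G_{ij} = <φ_i, φ_j> and b_i = <f, φ_i>, with φ_0 = 1, φ_1 = x, φ_2 = x^2.
G =
  [2, 0, 2/3]
  [0, 2/3, 0]
  [2/3, 0, 2/5],
b = (-46/5, 2/3, -142/35).
Solving gives a_0 = -96/35, a_1 = 1, a_2 = -39/7, so
  g(x) = -39*x^2/7 + x - 96/35.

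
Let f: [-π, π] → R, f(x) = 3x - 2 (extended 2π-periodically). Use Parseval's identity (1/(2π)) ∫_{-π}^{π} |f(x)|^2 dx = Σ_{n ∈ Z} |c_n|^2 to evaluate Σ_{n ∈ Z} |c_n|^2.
Σ |c_n|^2 = 3π^2 + 4

Expand and integrate term by term over [-π, π]:
  ∫ (3x)^2 dx = 9·(2π^3/3); ∫ 2·3·(-2)·x dx = 0 (odd integrand); ∫ (-2)^2 dx = 4·2π.
So (1/(2π)) ∫_{-π}^{π} (3x - 2)^2 dx = 9π^2/3 + 4 = 3π^2 + 4.
Parseval ⇒ Σ |c_n|^2 = 3π^2 + 4.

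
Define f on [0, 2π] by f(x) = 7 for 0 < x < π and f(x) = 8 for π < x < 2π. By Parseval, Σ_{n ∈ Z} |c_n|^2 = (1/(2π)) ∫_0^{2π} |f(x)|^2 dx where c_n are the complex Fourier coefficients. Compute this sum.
Σ |c_n|^2 = 113/2

Parseval equates the L^2 energy of f (normalised by 1/(2π)) with the ℓ^2 sum of its Fourier coefficients: (1/(2π)) ∫_0^{2π} |f|^2 = Σ |c_n|^2.
Compute the left side: (1/(2π)) [∫_0^π 7^2 dx + ∫_π^{2π} 8^2 dx] = (1/(2π)) · (49π + 64π) = (49 + 64)/2 = 113/2.
So Σ_{n ∈ Z} |c_n|^2 = 113/2.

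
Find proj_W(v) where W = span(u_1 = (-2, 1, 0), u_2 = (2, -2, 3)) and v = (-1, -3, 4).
proj_W(v) = (-10/49, -69/49, 222/49)

Set up U = [u_1 | ... | u_2] ∈ R^(3×2). The projector onto W = col(U) is P = U (U^T U)^(-1) U^T.
Compute U^T U =
  [5, -6]
  [-6, 17],
and U^T v = (-1, 16).
Solve U^T U · c = U^T v for the coefficients: c = (79/49, 74/49). The projection is proj_W(v) = U c.
Check: (v - proj_W(v)) · u_1 = 0  (should be 0).
Check: (v - proj_W(v)) · u_2 = 0  (should be 0).
Result: proj_W(v) = (-10/49, -69/49, 222/49).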